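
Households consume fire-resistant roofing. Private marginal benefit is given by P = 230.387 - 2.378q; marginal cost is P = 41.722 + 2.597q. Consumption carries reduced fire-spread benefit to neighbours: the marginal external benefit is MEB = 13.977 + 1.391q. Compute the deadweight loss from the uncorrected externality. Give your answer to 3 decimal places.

DWL = 621.169

Market equilibrium (private): 41.722 + 2.597q = 230.387 - 2.378q → q_m = 37.9226.
Social marginal benefit = demand + MEB = 244.364 - 0.987q.
Set SMB = MC: 244.364 - 0.987q = 41.722 + 2.597q → q* = 56.5407.
The loss is the area between SMB and MC from q* to q_m; with linear curves that's a triangle of height MEB(q_m).
DWL = ½ × 18.6181 × 66.7274 = 621.1687.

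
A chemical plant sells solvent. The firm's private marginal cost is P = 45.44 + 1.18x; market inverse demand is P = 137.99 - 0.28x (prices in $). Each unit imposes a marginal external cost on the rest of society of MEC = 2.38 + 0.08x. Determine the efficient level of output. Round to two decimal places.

Social marginal cost = private MC + MEC = 47.82 + 1.26x.
Set SMC = demand: 47.82 + 1.26x = 137.99 - 0.28x → x* = 58.5519.

x* = 58.55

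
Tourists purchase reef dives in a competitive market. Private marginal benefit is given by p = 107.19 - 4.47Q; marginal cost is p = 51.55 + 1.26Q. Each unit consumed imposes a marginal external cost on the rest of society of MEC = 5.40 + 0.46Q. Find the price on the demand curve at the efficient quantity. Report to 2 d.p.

Social marginal benefit = demand − MEC = 101.79 - 4.93Q.
Set SMB = MC: 101.79 - 4.93Q = 51.55 + 1.26Q → Q* = 8.1163.
Consumer price on the demand curve at Q*: 107.19 − 4.47×8.1163 = 70.9101.

P = 70.91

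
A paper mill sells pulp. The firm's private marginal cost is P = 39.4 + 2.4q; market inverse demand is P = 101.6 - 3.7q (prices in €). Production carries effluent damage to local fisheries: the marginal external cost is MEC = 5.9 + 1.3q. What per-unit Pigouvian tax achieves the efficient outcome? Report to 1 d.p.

tax = €15.8 per unit

Social marginal cost = private MC + MEC = 45.3 + 3.7q.
Set SMC = demand: 45.3 + 3.7q = 101.6 - 3.7q → q* = 7.6081.
The Pigouvian tax equals MEC at q*: 5.9 + 1.3×7.6081 = 15.7905.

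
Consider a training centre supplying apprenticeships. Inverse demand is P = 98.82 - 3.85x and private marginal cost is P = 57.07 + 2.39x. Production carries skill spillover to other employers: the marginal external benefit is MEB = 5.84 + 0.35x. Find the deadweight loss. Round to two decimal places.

Market equilibrium (private): 57.07 + 2.39x = 98.82 - 3.85x → x_m = 6.6907.
Social marginal cost = private MC − MEB = 51.23 + 2.04x.
Set SMC = demand: 51.23 + 2.04x = 98.82 - 3.85x → x* = 8.0798.
Between x* and x_m the wedge demand − SMC runs linearly from 0 to MEB(x_m), so the loss is a triangle.
DWL = ½ × 1.3891 × 8.1817 = 5.6826.

DWL = 5.68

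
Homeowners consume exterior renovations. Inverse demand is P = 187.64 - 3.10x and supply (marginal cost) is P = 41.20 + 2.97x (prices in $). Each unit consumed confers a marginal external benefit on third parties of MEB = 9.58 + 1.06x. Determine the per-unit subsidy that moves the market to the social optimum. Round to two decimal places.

Social marginal benefit = demand + MEB = 197.22 - 2.04x.
Set SMB = MC: 197.22 - 2.04x = 41.20 + 2.97x → x* = 31.1417.
The Pigouvian subsidy equals MEB at x*: 9.58 + 1.06×31.1417 = 42.5902.

subsidy = $42.59 per unit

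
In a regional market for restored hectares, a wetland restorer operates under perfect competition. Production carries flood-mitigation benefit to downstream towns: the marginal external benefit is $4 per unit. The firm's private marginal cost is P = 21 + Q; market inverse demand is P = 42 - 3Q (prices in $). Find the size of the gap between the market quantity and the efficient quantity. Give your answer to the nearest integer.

Market equilibrium (private): 21 + Q = 42 - 3Q → Q_m = 5.2500.
Social marginal cost = private MC − MEB = 17 + Q.
Set SMC = demand: 17 + Q = 42 - 3Q → Q* = 6.2500.
Gap = |5.2500 − 6.2500| = 1.0000.

1 units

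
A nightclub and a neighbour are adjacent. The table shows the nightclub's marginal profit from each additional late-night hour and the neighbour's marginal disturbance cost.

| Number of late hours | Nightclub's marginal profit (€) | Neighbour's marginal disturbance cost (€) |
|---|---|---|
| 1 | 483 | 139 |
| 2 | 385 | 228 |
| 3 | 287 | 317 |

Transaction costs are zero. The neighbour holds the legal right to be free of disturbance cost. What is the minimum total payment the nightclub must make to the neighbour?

Efficient level: marginal profit ≥ marginal disturbance cost through level 2, so k* = 2.
With the neighbour holding the right, the nightclub must at least compensate total damage at k*: 139 + 228 = 367.

€367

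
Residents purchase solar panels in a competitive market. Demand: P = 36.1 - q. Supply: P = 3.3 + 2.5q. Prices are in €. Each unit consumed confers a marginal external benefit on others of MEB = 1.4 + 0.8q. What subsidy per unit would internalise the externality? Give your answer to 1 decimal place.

subsidy = €11.5 per unit

Social marginal benefit = demand + MEB = 37.5 - 0.2q.
Set SMB = MC: 37.5 - 0.2q = 3.3 + 2.5q → q* = 12.6667.
The Pigouvian subsidy equals MEB at q*: 1.4 + 0.8×12.6667 = 11.5334.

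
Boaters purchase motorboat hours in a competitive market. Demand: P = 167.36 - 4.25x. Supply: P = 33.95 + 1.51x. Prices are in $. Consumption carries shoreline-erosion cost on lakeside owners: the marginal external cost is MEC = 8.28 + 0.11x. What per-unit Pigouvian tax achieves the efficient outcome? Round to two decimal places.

tax = $10.62 per unit

Social marginal benefit = demand − MEC = 159.08 - 4.36x.
Set SMB = MC: 159.08 - 4.36x = 33.95 + 1.51x → x* = 21.3169.
The Pigouvian tax equals MEC at x*: 8.28 + 0.11×21.3169 = 10.6249.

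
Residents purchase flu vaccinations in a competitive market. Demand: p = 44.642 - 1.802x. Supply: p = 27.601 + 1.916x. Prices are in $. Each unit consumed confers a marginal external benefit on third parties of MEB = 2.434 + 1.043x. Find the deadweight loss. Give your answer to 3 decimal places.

DWL = $9.729

Market equilibrium (private): 27.601 + 1.916x = 44.642 - 1.802x → x_m = 4.5834.
Social marginal benefit = demand + MEB = 47.076 - 0.759x.
Set SMB = MC: 47.076 - 0.759x = 27.601 + 1.916x → x* = 7.2804.
Between x* and x_m the wedge SMB − MC runs linearly from 0 to MEB(x_m), so the loss is a triangle.
DWL = ½ × 2.6970 × 7.2145 = 9.7288.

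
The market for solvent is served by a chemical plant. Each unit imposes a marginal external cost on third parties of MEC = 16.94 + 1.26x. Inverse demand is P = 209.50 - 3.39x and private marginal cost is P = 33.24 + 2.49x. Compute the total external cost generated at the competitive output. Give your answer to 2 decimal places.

Market equilibrium (private): 33.24 + 2.49x = 209.50 - 3.39x → x_m = 29.9762.
Total external cost = ∫₀^{x_m} (16.94 + 1.26x) dx = 16.94×29.9762 + ½×1.26×29.9762² = 1073.8975.

1073.90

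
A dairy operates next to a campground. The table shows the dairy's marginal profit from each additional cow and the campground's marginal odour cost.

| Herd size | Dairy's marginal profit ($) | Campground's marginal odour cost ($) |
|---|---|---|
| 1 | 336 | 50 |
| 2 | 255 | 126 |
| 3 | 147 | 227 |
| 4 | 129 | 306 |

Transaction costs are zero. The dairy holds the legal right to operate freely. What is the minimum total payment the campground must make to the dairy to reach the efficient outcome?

Left alone the dairy would choose level 4 (marginal profit stays positive).
Efficient level: k* = 2 (marginal profit ≥ marginal odour cost through 2).
The campground must at least cover the dairy's forgone profit from cutting 4→2: 147 + 129 = 276.

$276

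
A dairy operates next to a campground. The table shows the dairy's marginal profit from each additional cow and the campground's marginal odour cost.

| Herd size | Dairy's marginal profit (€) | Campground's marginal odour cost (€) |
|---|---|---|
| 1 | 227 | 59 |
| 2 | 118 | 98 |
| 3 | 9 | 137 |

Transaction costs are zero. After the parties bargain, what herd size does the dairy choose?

Bargaining reaches the level where marginal profit last exceeds marginal odour cost.
That holds through level 2 (118 ≥ 98) but not at 3 (9 < 137).

2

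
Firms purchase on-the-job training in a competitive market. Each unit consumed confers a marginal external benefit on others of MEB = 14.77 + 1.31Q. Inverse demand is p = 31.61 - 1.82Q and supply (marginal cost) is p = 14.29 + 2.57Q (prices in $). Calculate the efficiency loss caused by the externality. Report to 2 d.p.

DWL = $64.54

Market equilibrium (private): 14.29 + 2.57Q = 31.61 - 1.82Q → Q_m = 3.9453.
Social marginal benefit = demand + MEB = 46.38 - 0.51Q.
Set SMB = MC: 46.38 - 0.51Q = 14.29 + 2.57Q → Q* = 10.4188.
The welfare-loss triangle has base |Q_m − Q*| and height MEB(Q_m) (the vertical gap between SMB and MC is zero at Q* and MEB at Q_m).
DWL = ½ × 6.4735 × 19.9384 = 64.5356.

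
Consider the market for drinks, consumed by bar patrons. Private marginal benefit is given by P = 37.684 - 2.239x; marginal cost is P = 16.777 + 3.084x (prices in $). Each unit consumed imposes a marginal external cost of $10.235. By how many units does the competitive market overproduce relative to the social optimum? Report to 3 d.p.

1.923 units

Market equilibrium (private): 16.777 + 3.084x = 37.684 - 2.239x → x_m = 3.9277.
Social marginal benefit = demand − MEC = 27.449 - 2.239x.
Set SMB = MC: 27.449 - 2.239x = 16.777 + 3.084x → x* = 2.0049.
Gap = |3.9277 − 2.0049| = 1.9228.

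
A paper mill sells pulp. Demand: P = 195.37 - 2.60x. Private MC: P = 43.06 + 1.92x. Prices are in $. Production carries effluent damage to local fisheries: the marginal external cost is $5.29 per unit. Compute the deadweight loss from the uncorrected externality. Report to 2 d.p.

DWL = $3.10

Market equilibrium (private): 43.06 + 1.92x = 195.37 - 2.60x → x_m = 33.6969.
Social marginal cost = private MC + MEC = 48.35 + 1.92x.
Set SMC = demand: 48.35 + 1.92x = 195.37 - 2.60x → x* = 32.5265.
Height of the DWL triangle at x_m is SMC(x_m) − demand(x_m) = MEC(x_m) = 5.2900.
DWL = ½ × 1.1704 × 5.2900 = 3.0957.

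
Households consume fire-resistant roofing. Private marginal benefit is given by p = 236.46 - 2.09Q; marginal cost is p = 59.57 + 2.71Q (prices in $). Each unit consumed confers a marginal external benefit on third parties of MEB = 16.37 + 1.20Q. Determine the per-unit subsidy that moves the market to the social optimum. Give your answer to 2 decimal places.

subsidy = $80.79 per unit

Social marginal benefit = demand + MEB = 252.83 - 0.89Q.
Set SMB = MC: 252.83 - 0.89Q = 59.57 + 2.71Q → Q* = 53.6833.
The Pigouvian subsidy equals MEB at Q*: 16.37 + 1.20×53.6833 = 80.7900.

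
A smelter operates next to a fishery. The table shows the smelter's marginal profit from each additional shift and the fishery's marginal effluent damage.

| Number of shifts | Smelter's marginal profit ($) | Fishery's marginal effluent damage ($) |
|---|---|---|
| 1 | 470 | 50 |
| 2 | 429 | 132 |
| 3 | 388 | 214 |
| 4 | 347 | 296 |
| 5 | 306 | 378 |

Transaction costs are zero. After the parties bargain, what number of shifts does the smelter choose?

4

Bargaining reaches the level where marginal profit last exceeds marginal effluent damage.
That holds through level 4 (347 ≥ 296) but not at 5 (306 < 378).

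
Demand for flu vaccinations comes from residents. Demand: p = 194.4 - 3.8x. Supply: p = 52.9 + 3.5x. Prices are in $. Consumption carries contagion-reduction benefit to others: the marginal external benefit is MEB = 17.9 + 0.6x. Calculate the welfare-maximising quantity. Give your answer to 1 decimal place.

Social marginal benefit = demand + MEB = 212.3 - 3.2x.
Set SMB = MC: 212.3 - 3.2x = 52.9 + 3.5x → x* = 23.7910.

x* = 23.8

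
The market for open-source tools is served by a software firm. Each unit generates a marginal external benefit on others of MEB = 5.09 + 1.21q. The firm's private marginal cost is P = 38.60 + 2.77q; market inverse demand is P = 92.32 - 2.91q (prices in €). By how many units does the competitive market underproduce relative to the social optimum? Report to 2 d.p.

3.70 units

Market equilibrium (private): 38.60 + 2.77q = 92.32 - 2.91q → q_m = 9.4577.
Social marginal cost = private MC − MEB = 33.51 + 1.56q.
Set SMC = demand: 33.51 + 1.56q = 92.32 - 2.91q → q* = 13.1566.
Gap = |9.4577 − 13.1566| = 3.6989.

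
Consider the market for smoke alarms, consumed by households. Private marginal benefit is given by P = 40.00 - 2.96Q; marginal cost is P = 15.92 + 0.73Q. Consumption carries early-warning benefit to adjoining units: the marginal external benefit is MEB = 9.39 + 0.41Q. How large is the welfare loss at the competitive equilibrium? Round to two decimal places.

Market equilibrium (private): 15.92 + 0.73Q = 40.00 - 2.96Q → Q_m = 6.5257.
Social marginal benefit = demand + MEB = 49.39 - 2.55Q.
Set SMB = MC: 49.39 - 2.55Q = 15.92 + 0.73Q → Q* = 10.2043.
The loss is the area between SMB and MC from Q* to Q_m; with linear curves that's a triangle of height MEB(Q_m).
DWL = ½ × 3.6786 × 12.0656 = 22.1923.

DWL = 22.19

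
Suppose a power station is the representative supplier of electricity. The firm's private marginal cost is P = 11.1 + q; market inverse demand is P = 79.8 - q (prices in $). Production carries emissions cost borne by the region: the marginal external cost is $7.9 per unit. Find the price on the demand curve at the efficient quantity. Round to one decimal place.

P = $49.4

Social marginal cost = private MC + MEC = 19.0 + q.
Set SMC = demand: 19.0 + q = 79.8 - q → q* = 30.4000.
Consumer price on the demand curve at q*: 79.8 − 1.0×30.4000 = 49.4000.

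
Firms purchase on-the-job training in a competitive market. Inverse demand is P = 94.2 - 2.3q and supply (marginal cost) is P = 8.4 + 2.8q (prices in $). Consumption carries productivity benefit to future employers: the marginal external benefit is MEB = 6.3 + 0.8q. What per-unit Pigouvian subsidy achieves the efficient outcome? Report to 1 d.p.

subsidy = $23.4 per unit

Social marginal benefit = demand + MEB = 100.5 - 1.5q.
Set SMB = MC: 100.5 - 1.5q = 8.4 + 2.8q → q* = 21.4186.
The Pigouvian subsidy equals MEB at q*: 6.3 + 0.8×21.4186 = 23.4349.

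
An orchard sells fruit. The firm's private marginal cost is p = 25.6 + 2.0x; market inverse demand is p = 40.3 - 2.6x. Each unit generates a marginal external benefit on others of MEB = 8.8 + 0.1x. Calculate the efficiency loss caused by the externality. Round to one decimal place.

DWL = 9.2

Market equilibrium (private): 25.6 + 2.0x = 40.3 - 2.6x → x_m = 3.1957.
Social marginal cost = private MC − MEB = 16.8 + 1.9x.
Set SMC = demand: 16.8 + 1.9x = 40.3 - 2.6x → x* = 5.2222.
The loss is the area between SMC and demand from x* to x_m; with linear curves that's a triangle of height MEB(x_m).
DWL = ½ × 2.0265 × 9.1196 = 9.2404.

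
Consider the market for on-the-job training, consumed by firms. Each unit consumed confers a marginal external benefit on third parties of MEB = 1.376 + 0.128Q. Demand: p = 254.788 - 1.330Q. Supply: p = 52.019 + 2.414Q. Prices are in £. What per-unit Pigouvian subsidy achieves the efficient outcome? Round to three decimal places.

subsidy = £8.602 per unit

Social marginal benefit = demand + MEB = 256.164 - 1.202Q.
Set SMB = MC: 256.164 - 1.202Q = 52.019 + 2.414Q → Q* = 56.4560.
The Pigouvian subsidy equals MEB at Q*: 1.376 + 0.128×56.4560 = 8.6024.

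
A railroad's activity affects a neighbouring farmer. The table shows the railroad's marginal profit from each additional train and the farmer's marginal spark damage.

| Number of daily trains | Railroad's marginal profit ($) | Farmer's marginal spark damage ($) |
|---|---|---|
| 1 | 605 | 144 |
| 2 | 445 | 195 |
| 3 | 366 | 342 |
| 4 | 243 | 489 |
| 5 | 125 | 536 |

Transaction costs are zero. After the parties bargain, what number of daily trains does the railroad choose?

3

Bargaining reaches the level where marginal profit last exceeds marginal spark damage.
That holds through level 3 (366 ≥ 342) but not at 4 (243 < 489).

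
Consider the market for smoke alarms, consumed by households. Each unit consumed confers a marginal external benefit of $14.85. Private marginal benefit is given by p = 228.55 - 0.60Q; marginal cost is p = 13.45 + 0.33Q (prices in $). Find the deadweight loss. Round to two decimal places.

Market equilibrium (private): 13.45 + 0.33Q = 228.55 - 0.60Q → Q_m = 231.2903.
Social marginal benefit = demand + MEB = 243.40 - 0.60Q.
Set SMB = MC: 243.40 - 0.60Q = 13.45 + 0.33Q → Q* = 247.2581.
Height of the DWL triangle at Q_m is SMB(Q_m) − MC(Q_m) = MEB(Q_m) = 14.8500.
DWL = ½ × 15.9678 × 14.8500 = 118.5609.

DWL = $118.56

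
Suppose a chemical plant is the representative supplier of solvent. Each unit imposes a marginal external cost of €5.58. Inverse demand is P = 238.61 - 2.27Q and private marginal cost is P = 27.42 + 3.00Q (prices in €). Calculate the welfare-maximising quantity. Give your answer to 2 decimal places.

Q* = 39.02

Social marginal cost = private MC + MEC = 33.00 + 3.00Q.
Set SMC = demand: 33.00 + 3.00Q = 238.61 - 2.27Q → Q* = 39.0152.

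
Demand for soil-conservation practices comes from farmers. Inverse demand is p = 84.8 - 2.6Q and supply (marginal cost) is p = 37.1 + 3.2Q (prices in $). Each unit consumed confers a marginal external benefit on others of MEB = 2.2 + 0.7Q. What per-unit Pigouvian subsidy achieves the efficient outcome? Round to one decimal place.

subsidy = $9.0 per unit

Social marginal benefit = demand + MEB = 87.0 - 1.9Q.
Set SMB = MC: 87.0 - 1.9Q = 37.1 + 3.2Q → Q* = 9.7843.
The Pigouvian subsidy equals MEB at Q*: 2.2 + 0.7×9.7843 = 9.0490.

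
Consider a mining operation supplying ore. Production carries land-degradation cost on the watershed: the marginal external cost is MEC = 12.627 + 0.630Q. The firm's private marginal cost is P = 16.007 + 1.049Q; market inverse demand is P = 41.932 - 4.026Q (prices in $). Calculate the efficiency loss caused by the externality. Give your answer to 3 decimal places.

Market equilibrium (private): 16.007 + 1.049Q = 41.932 - 4.026Q → Q_m = 5.1084.
Social marginal cost = private MC + MEC = 28.634 + 1.679Q.
Set SMC = demand: 28.634 + 1.679Q = 41.932 - 4.026Q → Q* = 2.3309.
Height of the DWL triangle at Q_m is SMC(Q_m) − demand(Q_m) = MEC(Q_m) = 15.8453.
DWL = ½ × 2.7775 × 15.8453 = 22.0052.

DWL = $22.005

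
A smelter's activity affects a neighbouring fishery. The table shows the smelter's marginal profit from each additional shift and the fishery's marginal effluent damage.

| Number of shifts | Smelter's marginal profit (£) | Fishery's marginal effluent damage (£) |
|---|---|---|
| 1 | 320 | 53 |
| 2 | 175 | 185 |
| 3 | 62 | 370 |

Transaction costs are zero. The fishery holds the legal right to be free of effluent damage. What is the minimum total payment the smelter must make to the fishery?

Efficient level: marginal profit ≥ marginal effluent damage through level 1, so k* = 1.
With the fishery holding the right, the smelter must at least compensate total damage at k*: 53 = 53.

£53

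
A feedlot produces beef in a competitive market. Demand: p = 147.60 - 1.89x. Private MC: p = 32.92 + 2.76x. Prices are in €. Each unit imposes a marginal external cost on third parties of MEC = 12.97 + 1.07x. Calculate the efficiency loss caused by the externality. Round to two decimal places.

Market equilibrium (private): 32.92 + 2.76x = 147.60 - 1.89x → x_m = 24.6624.
Social marginal cost = private MC + MEC = 45.89 + 3.83x.
Set SMC = demand: 45.89 + 3.83x = 147.60 - 1.89x → x* = 17.7815.
Between x* and x_m the wedge SMC − demand runs linearly from 0 to MEC(x_m), so the loss is a triangle.
DWL = ½ × 6.8809 × 39.3587 = 135.4116.

DWL = €135.41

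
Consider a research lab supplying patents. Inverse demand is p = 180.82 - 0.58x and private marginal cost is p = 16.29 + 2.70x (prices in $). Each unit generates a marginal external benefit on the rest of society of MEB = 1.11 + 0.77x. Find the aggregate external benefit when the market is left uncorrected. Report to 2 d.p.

Market equilibrium (private): 16.29 + 2.70x = 180.82 - 0.58x → x_m = 50.1616.
Total external benefit = ∫₀^{x_m} (1.11 + 0.77x) dx = 1.11×50.1616 + ½×0.77×50.1616² = 1024.4110.

$1024.41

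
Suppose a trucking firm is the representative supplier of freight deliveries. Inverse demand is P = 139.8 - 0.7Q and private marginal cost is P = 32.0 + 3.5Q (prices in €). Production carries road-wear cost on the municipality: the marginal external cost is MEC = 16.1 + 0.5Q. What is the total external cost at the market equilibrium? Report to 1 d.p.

Market equilibrium (private): 32.0 + 3.5Q = 139.8 - 0.7Q → Q_m = 25.6667.
Total external cost = ∫₀^{Q_m} (16.1 + 0.5Q) dQ = 16.1×25.6667 + ½×0.5×25.6667² = 577.9287.

€577.9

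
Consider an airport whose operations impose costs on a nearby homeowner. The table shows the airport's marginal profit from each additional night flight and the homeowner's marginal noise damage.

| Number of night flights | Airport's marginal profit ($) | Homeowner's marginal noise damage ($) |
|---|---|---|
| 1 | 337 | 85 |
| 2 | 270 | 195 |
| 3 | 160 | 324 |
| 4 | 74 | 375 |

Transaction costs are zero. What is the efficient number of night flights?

Bargaining reaches the level where marginal profit last exceeds marginal noise damage.
That holds through level 2 (270 ≥ 195) but not at 3 (160 < 324).

2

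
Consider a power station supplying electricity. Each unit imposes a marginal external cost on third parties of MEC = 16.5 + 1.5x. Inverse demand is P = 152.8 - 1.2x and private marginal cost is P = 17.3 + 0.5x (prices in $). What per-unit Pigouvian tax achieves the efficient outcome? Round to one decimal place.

Social marginal cost = private MC + MEC = 33.8 + 2.0x.
Set SMC = demand: 33.8 + 2.0x = 152.8 - 1.2x → x* = 37.1875.
The Pigouvian tax equals MEC at x*: 16.5 + 1.5×37.1875 = 72.2813.

tax = $72.3 per unit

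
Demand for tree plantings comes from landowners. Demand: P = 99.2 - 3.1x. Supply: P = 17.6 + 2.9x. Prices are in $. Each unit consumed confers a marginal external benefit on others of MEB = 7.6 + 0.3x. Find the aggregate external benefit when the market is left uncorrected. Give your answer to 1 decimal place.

$131.1

Market equilibrium (private): 17.6 + 2.9x = 99.2 - 3.1x → x_m = 13.6000.
Total external benefit = ∫₀^{x_m} (7.6 + 0.3x) dx = 7.6×13.6000 + ½×0.3×13.6000² = 131.1040.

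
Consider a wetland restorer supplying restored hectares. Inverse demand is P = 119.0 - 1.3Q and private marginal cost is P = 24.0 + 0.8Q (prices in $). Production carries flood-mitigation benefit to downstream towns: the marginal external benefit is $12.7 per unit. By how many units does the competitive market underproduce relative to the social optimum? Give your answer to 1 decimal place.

Market equilibrium (private): 24.0 + 0.8Q = 119.0 - 1.3Q → Q_m = 45.2381.
Social marginal cost = private MC − MEB = 11.3 + 0.8Q.
Set SMC = demand: 11.3 + 0.8Q = 119.0 - 1.3Q → Q* = 51.2857.
Gap = |45.2381 − 51.2857| = 6.0476.

6.0 units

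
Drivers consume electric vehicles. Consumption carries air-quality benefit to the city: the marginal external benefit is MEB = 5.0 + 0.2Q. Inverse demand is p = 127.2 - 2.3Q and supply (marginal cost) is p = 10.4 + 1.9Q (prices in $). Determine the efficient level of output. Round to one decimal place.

Social marginal benefit = demand + MEB = 132.2 - 2.1Q.
Set SMB = MC: 132.2 - 2.1Q = 10.4 + 1.9Q → Q* = 30.4500.

Q* = 30.5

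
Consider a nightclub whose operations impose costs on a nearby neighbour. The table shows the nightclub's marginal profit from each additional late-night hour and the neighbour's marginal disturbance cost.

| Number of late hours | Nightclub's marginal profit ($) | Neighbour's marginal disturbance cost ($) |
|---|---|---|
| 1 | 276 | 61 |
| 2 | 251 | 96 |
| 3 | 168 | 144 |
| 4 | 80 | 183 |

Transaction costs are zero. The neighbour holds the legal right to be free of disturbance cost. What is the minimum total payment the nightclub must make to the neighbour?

$301

Efficient level: marginal profit ≥ marginal disturbance cost through level 3, so k* = 3.
With the neighbour holding the right, the nightclub must at least compensate total damage at k*: 61 + 96 + 144 = 301.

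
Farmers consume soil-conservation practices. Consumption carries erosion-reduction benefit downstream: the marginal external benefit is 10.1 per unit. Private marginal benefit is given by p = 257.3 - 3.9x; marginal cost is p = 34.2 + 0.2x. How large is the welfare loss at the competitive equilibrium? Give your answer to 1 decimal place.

DWL = 12.4

Market equilibrium (private): 34.2 + 0.2x = 257.3 - 3.9x → x_m = 54.4146.
Social marginal benefit = demand + MEB = 267.4 - 3.9x.
Set SMB = MC: 267.4 - 3.9x = 34.2 + 0.2x → x* = 56.8780.
The welfare-loss triangle has base |x_m − x*| and height MEB(x_m) (the vertical gap between SMB and MC is zero at x* and MEB at x_m).
DWL = ½ × 2.4634 × 10.1000 = 12.4402.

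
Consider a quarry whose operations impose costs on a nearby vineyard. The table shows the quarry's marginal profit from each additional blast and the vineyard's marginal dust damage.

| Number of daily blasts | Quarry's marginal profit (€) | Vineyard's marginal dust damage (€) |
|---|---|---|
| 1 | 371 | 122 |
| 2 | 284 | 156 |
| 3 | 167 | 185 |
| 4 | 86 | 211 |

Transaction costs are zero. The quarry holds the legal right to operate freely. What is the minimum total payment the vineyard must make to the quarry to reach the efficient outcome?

€253

Left alone the quarry would choose level 4 (marginal profit stays positive).
Efficient level: k* = 2 (marginal profit ≥ marginal dust damage through 2).
The vineyard must at least cover the quarry's forgone profit from cutting 4→2: 167 + 86 = 253.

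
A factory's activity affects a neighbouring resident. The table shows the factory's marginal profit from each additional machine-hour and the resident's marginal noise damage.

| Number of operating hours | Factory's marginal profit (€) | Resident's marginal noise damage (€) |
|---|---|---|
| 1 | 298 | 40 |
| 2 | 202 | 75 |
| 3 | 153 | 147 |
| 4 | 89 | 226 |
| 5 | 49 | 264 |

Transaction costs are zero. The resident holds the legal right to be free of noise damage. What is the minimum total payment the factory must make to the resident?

€262

Efficient level: marginal profit ≥ marginal noise damage through level 3, so k* = 3.
With the resident holding the right, the factory must at least compensate total damage at k*: 40 + 75 + 147 = 262.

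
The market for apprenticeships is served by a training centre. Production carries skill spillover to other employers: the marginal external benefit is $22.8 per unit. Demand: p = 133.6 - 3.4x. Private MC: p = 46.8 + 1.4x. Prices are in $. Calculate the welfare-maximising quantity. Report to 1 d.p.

x* = 22.8

Social marginal cost = private MC − MEB = 24.0 + 1.4x.
Set SMC = demand: 24.0 + 1.4x = 133.6 - 3.4x → x* = 22.8333.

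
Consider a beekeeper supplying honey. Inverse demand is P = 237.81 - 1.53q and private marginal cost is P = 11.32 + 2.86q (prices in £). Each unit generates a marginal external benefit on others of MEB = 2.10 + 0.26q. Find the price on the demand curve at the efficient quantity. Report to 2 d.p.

Social marginal cost = private MC − MEB = 9.22 + 2.60q.
Set SMC = demand: 9.22 + 2.60q = 237.81 - 1.53q → q* = 55.3487.
Consumer price on the demand curve at q*: 237.81 − 1.53×55.3487 = 153.1265.

P = £153.13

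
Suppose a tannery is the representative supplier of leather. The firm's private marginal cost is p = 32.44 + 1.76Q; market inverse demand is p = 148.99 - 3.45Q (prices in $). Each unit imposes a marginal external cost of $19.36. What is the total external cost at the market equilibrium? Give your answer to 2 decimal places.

Market equilibrium (private): 32.44 + 1.76Q = 148.99 - 3.45Q → Q_m = 22.3704.
Total external cost = MEC × Q_m = 19.36 × 22.3704 = 433.0909.

$433.09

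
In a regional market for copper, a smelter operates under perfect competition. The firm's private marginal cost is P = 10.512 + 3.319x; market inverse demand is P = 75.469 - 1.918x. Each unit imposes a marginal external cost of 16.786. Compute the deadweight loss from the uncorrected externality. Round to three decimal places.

Market equilibrium (private): 10.512 + 3.319x = 75.469 - 1.918x → x_m = 12.4035.
Social marginal cost = private MC + MEC = 27.298 + 3.319x.
Set SMC = demand: 27.298 + 3.319x = 75.469 - 1.918x → x* = 9.1982.
The welfare-loss triangle has base |x_m − x*| and height MEC(x_m) (the vertical gap between SMC and demand is zero at x* and MEC at x_m).
DWL = ½ × 3.2053 × 16.7860 = 26.9021.

DWL = 26.902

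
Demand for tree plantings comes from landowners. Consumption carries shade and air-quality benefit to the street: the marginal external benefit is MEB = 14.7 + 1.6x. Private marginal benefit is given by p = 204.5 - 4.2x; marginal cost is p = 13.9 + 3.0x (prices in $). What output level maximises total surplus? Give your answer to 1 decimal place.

x* = 36.7

Social marginal benefit = demand + MEB = 219.2 - 2.6x.
Set SMB = MC: 219.2 - 2.6x = 13.9 + 3.0x → x* = 36.6607.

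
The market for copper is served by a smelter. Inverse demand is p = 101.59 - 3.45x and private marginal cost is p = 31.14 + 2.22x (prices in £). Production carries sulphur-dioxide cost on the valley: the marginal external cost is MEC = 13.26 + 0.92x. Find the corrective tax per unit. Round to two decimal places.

Social marginal cost = private MC + MEC = 44.40 + 3.14x.
Set SMC = demand: 44.40 + 3.14x = 101.59 - 3.45x → x* = 8.6783.
The Pigouvian tax equals MEC at x*: 13.26 + 0.92×8.6783 = 21.2440.

tax = £21.24 per unit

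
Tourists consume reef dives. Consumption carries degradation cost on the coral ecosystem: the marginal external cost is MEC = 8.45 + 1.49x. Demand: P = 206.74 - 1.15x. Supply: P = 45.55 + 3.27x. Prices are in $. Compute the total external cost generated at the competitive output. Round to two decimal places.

Market equilibrium (private): 45.55 + 3.27x = 206.74 - 1.15x → x_m = 36.4683.
Total external cost = ∫₀^{x_m} (8.45 + 1.49x) dx = 8.45×36.4683 + ½×1.49×36.4683² = 1298.9601.

$1298.96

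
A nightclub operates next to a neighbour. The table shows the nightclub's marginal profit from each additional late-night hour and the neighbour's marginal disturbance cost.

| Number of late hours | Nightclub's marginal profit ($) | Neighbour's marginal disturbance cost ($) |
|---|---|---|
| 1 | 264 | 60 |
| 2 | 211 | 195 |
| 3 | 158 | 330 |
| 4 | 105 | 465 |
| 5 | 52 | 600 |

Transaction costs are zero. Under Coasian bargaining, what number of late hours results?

Bargaining reaches the level where marginal profit last exceeds marginal disturbance cost.
That holds through level 2 (211 ≥ 195) but not at 3 (158 < 330).

2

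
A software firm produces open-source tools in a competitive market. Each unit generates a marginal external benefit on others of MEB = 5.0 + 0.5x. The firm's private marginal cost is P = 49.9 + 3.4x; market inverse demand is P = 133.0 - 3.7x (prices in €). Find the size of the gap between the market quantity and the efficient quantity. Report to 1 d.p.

Market equilibrium (private): 49.9 + 3.4x = 133.0 - 3.7x → x_m = 11.7042.
Social marginal cost = private MC − MEB = 44.9 + 2.9x.
Set SMC = demand: 44.9 + 2.9x = 133.0 - 3.7x → x* = 13.3485.
Gap = |11.7042 − 13.3485| = 1.6443.

1.6 units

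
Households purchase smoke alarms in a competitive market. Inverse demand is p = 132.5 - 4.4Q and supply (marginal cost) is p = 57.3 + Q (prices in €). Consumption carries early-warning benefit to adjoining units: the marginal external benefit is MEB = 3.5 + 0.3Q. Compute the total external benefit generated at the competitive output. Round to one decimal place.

€77.8

Market equilibrium (private): 57.3 + Q = 132.5 - 4.4Q → Q_m = 13.9259.
Total external benefit = ∫₀^{Q_m} (3.5 + 0.3Q) dQ = 3.5×13.9259 + ½×0.3×13.9259² = 77.8303.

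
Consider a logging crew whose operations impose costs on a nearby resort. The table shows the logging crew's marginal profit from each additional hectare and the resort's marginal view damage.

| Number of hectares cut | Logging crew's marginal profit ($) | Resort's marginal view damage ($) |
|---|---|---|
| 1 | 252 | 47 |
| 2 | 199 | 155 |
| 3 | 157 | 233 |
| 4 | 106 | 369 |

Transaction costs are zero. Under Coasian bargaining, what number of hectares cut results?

2

Bargaining reaches the level where marginal profit last exceeds marginal view damage.
That holds through level 2 (199 ≥ 155) but not at 3 (157 < 233).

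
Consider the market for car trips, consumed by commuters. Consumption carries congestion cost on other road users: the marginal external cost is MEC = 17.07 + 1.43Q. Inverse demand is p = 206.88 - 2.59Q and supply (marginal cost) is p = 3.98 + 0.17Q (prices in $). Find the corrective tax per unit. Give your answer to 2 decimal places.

tax = $80.49 per unit

Social marginal benefit = demand − MEC = 189.81 - 4.02Q.
Set SMB = MC: 189.81 - 4.02Q = 3.98 + 0.17Q → Q* = 44.3508.
The Pigouvian tax equals MEC at Q*: 17.07 + 1.43×44.3508 = 80.4916.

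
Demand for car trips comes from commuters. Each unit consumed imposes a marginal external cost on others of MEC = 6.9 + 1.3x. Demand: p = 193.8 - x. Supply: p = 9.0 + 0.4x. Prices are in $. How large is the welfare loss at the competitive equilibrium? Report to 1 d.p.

DWL = $5900.4

Market equilibrium (private): 9.0 + 0.4x = 193.8 - x → x_m = 132.0000.
Social marginal benefit = demand − MEC = 186.9 - 2.3x.
Set SMB = MC: 186.9 - 2.3x = 9.0 + 0.4x → x* = 65.8889.
Height of the DWL triangle at x_m is MC(x_m) − SMB(x_m) = MEC(x_m) = 178.5000.
DWL = ½ × 66.1111 × 178.5000 = 5900.4157.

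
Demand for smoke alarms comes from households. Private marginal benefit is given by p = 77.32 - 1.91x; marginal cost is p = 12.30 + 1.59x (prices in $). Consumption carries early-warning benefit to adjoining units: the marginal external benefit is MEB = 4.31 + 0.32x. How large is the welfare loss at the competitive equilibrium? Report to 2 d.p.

Market equilibrium (private): 12.30 + 1.59x = 77.32 - 1.91x → x_m = 18.5771.
Social marginal benefit = demand + MEB = 81.63 - 1.59x.
Set SMB = MC: 81.63 - 1.59x = 12.30 + 1.59x → x* = 21.8019.
Height of the DWL triangle at x_m is SMB(x_m) − MC(x_m) = MEB(x_m) = 10.2547.
DWL = ½ × 3.2248 × 10.2547 = 16.5347.

DWL = $16.53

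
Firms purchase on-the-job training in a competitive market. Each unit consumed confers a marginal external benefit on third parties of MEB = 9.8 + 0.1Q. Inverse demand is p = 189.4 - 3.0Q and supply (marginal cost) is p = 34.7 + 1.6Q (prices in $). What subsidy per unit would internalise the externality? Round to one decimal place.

Social marginal benefit = demand + MEB = 199.2 - 2.9Q.
Set SMB = MC: 199.2 - 2.9Q = 34.7 + 1.6Q → Q* = 36.5556.
The Pigouvian subsidy equals MEB at Q*: 9.8 + 0.1×36.5556 = 13.4556.

subsidy = $13.5 per unit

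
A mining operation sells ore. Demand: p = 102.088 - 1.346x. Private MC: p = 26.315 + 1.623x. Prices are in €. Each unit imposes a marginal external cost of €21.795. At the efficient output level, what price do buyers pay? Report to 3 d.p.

P = €77.617

Social marginal cost = private MC + MEC = 48.110 + 1.623x.
Set SMC = demand: 48.110 + 1.623x = 102.088 - 1.346x → x* = 18.1805.
Consumer price on the demand curve at x*: 102.088 − 1.346×18.1805 = 77.6170.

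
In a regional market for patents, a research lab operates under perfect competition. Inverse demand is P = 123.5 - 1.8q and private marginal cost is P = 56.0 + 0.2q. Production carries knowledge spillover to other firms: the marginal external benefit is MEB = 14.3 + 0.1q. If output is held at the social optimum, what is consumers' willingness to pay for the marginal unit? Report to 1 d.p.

Social marginal cost = private MC − MEB = 41.7 + 0.1q.
Set SMC = demand: 41.7 + 0.1q = 123.5 - 1.8q → q* = 43.0526.
Consumer price on the demand curve at q*: 123.5 − 1.8×43.0526 = 46.0053.

P = 46.0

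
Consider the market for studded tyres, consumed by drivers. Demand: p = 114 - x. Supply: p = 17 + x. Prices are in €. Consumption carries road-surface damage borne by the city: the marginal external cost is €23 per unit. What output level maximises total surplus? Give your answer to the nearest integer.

Social marginal benefit = demand − MEC = 91 - x.
Set SMB = MC: 91 - x = 17 + x → x* = 37.0000.

x* = 37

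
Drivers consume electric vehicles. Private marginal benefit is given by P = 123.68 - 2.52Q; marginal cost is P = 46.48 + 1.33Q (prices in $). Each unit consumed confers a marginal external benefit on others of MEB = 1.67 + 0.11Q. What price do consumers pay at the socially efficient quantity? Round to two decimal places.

Social marginal benefit = demand + MEB = 125.35 - 2.41Q.
Set SMB = MC: 125.35 - 2.41Q = 46.48 + 1.33Q → Q* = 21.0882.
Consumer price on the demand curve at Q*: 123.68 − 2.52×21.0882 = 70.5377.

P = $70.54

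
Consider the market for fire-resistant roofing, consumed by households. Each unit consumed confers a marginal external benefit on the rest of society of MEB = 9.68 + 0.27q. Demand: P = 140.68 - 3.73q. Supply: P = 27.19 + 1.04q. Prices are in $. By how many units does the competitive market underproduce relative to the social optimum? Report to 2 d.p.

3.58 units

Market equilibrium (private): 27.19 + 1.04q = 140.68 - 3.73q → q_m = 23.7925.
Social marginal benefit = demand + MEB = 150.36 - 3.46q.
Set SMB = MC: 150.36 - 3.46q = 27.19 + 1.04q → q* = 27.3711.
Gap = |23.7925 − 27.3711| = 3.5786.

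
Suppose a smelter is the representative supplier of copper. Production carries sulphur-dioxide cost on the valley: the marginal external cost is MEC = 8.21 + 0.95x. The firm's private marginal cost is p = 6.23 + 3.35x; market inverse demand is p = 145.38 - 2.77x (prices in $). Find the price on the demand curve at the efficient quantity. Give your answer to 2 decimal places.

Social marginal cost = private MC + MEC = 14.44 + 4.30x.
Set SMC = demand: 14.44 + 4.30x = 145.38 - 2.77x → x* = 18.5205.
Consumer price on the demand curve at x*: 145.38 − 2.77×18.5205 = 94.0782.

P = $94.08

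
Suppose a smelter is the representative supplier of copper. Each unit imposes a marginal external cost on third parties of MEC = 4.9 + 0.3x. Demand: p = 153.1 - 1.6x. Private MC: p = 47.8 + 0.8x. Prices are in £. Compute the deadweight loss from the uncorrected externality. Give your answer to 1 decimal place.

DWL = £60.4

Market equilibrium (private): 47.8 + 0.8x = 153.1 - 1.6x → x_m = 43.8750.
Social marginal cost = private MC + MEC = 52.7 + 1.1x.
Set SMC = demand: 52.7 + 1.1x = 153.1 - 1.6x → x* = 37.1852.
The loss is the area between SMC and demand from x* to x_m; with linear curves that's a triangle of height MEC(x_m).
DWL = ½ × 6.6898 × 18.0625 = 60.4173.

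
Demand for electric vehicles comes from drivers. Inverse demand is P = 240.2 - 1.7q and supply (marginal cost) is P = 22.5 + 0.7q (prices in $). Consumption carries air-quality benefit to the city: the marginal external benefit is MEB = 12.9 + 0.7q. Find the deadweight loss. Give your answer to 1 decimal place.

Market equilibrium (private): 22.5 + 0.7q = 240.2 - 1.7q → q_m = 90.7083.
Social marginal benefit = demand + MEB = 253.1 - q.
Set SMB = MC: 253.1 - q = 22.5 + 0.7q → q* = 135.6471.
Between q* and q_m the wedge SMB − MC runs linearly from 0 to MEB(q_m), so the loss is a triangle.
DWL = ½ × 44.9388 × 76.3958 = 1716.5678.

DWL = $1716.6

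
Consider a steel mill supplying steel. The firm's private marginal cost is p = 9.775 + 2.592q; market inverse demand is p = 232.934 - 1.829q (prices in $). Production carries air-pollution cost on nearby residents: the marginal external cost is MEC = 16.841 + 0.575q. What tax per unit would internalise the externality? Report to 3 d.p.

Social marginal cost = private MC + MEC = 26.616 + 3.167q.
Set SMC = demand: 26.616 + 3.167q = 232.934 - 1.829q → q* = 41.2966.
The Pigouvian tax equals MEC at q*: 16.841 + 0.575×41.2966 = 40.5865.

tax = $40.587 per unit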